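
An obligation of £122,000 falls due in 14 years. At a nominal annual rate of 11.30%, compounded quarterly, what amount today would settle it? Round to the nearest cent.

i = 0.113/4 = 0.02825 per quarter; n = 14·4 = 56.
PV = FV·(1+i)^(−n) = 122,000 × 0.210122 = 25,634.8991

£25,634.90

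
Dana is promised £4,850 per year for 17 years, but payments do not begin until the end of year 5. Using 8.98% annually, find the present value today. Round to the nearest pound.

£29,414

Value one period before first payment (t=4): 4850 × [1 − (1+0.0898)^(−17)] / 0.0898 = 4850 × 8.554620 = 41,489.9058
Discount back 4 years: 41,489.9058 × (1+0.0898)^(−4) = 41,489.9058 × 0.708945 = 29,414.0776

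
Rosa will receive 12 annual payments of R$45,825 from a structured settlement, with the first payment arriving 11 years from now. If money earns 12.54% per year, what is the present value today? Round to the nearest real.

Value one period before first payment (t=10): 45825 × [1 − (1+0.1254)^(−12)] / 0.1254 = 45825 × 6.042426 = 276,894.1918
Discount back 10 years: 276,894.1918 × (1+0.1254)^(−10) = 276,894.1918 × 0.306853 = 84,965.9148

R$84,966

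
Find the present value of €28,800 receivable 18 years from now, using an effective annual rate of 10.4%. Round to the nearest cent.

€4,852.32

PV = 28,800 / (1 + 0.104)^18 = 28,800 / 5.935309 = 4,852.3170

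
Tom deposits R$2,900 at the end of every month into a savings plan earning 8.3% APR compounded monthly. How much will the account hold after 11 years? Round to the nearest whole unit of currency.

R$622,194

i = 0.083/12 = 0.00691667 per month; n = 11·12 = 132.
Accumulation factor s(132|0.00691667) = 214.549499; FV = 2900 × 214.549499 = 622,193.5459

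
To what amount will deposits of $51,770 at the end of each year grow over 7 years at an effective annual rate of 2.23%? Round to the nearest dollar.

$387,555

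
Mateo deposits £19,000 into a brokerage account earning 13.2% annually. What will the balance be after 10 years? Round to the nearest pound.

FV = 19,000 × (1 + 0.132)^10 = 65,647.4513

£65,647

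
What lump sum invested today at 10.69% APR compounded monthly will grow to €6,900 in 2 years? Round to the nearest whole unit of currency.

€5,577

i = 0.1069/12 = 0.00890833 per month; n = 2·12 = 24.
PV = 6,900 / (1 + 0.00890833)^24 = 6,900 / 1.237203 = 5,577.0954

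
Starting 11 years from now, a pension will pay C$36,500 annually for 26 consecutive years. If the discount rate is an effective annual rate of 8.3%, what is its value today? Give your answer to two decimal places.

C$173,198.43

PV at t=10 (ordinary 26-year annuity): 36500 × a(26|0.083) = 36500 × 10.532602 = 384,439.9624
Discount back 10 years: 384,439.9624 × (1+0.083)^(−10) = 384,439.9624 × 0.450521 = 173,198.4336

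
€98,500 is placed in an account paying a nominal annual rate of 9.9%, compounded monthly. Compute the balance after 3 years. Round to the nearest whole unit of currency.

€132,401

Periodic rate i = 0.099/12 = 0.00825; n = 3 × 12 = 36 periods.
98,500 × (1+0.00825)^36 = 98,500 × 1.344177 = 132,401.3871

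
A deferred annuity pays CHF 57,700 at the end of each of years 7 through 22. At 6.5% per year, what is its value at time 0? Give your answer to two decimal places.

Value one period before first payment (t=6): 57700 × [1 − (1+0.065)^(−16)] / 0.065 = 57700 × 9.767764 = 563,599.9934
Discount back 6 years: 563,599.9934 × (1+0.065)^(−6) = 563,599.9934 × 0.685334 = 386,254.3048

CHF 386,254.30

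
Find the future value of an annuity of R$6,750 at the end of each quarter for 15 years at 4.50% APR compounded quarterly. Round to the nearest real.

R$573,987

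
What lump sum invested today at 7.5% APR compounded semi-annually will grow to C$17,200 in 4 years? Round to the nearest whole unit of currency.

C$12,812

With 2 periods per year: i = 0.0375, n = 8.
PV = FV·(1+i)^(−n) = 17,200 × 0.744895 = 12,812.1969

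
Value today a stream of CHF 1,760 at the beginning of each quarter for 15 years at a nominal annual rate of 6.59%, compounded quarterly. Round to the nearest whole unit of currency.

CHF 67,852

i = 0.0659/4 = 0.016475 per quarter; n = 15·4 = 60.
PV = PMT · [1 − (1+i)^(−n)] / i × (1+i) = 1760 · 38.552388 = 67,852.2034
(annuity-due: payments at period start, so ×(1+i).)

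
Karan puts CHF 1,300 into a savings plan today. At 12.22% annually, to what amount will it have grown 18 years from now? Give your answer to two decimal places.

CHF 10,356.38

FV = PV·(1+i)^n = 1,300 × 7.966449 = 10,356.3832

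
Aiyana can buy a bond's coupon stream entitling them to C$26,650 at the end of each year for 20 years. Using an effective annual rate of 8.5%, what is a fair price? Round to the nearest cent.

PV = 26650 × [1 − (1+0.085)^(−20)] / 0.085 = 26650 × 9.463337 = 252,197.9206

C$252,197.92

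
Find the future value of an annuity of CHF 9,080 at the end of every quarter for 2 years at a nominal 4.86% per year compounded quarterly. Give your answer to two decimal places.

i = 0.0486/4 = 0.01215 per quarter; n = 2·4 = 8.
FV = PMT · [(1+i)^n − 1] / i = 9080 · 8.348594 = 75,805.2303

CHF 75,805.23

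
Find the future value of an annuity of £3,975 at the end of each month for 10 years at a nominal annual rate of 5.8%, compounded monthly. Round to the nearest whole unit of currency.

£644,398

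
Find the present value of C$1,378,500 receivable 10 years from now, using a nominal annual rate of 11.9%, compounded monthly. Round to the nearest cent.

Periodic rate i = 0.119/12 = 0.00991667; n = 10 × 12 = 120 periods.
PV = 1,378,500 / (1 + 0.00991667)^120 = 1,378,500 / 3.267870 = 421,834.4450

C$421,834.45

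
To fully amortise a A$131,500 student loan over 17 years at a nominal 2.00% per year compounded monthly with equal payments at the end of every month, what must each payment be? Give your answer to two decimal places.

A$760.92

Periodic rate i = 0.02/12 = 0.00166667; n = 17 × 12 = 204 periods.
Annuity-PV factor = 172.816923; PMT = 131500 / 172.816923 = 760.9209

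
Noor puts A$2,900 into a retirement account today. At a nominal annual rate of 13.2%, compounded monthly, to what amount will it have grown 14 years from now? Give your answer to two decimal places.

A$18,221.84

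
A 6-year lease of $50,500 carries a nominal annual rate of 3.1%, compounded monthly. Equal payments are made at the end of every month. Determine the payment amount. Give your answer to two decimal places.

With 12 periods per year: i = 0.00258333, n = 72.
PMT = 50500 / ( [1 − (1+0.00258333)^(−72)] / 0.00258333 ) = 50500 / 65.623452 = 769.5420

$769.54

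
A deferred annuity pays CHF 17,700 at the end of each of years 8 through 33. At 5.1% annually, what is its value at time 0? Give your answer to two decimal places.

Value one period before first payment (t=7): 17700 × [1 − (1+0.051)^(−26)] / 0.051 = 17700 × 14.228129 = 251,837.8815
Discount back 7 years: 251,837.8815 × (1+0.051)^(−7) = 251,837.8815 × 0.705961 = 177,787.8366

CHF 177,787.84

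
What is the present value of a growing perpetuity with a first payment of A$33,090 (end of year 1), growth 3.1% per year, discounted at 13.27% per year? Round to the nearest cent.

PV = PMT / (i − g) = 33090 / (0.1327 − 0.031) = 33090 / 0.101700 = 325,368.7316

A$325,368.73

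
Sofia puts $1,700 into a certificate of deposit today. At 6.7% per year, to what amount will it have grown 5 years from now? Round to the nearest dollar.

FV = PV·(1+i)^n = 1,700 × 1.383000 = 2,351.0996

$2,351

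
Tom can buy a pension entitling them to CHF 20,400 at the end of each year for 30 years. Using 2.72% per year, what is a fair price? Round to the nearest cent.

CHF 414,717.46

PV = 20400 × [1 − (1+0.0272)^(−30)] / 0.0272 = 20400 × 20.329287 = 414,717.4571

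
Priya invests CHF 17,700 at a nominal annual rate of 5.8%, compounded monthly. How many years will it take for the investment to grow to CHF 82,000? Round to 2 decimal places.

26.50 years

Periodic rate i = 0.058/12 = 0.00483333.
(1+i)^n = 82000/17700 = 4.63277, so n = ln 4.63277 / ln 1.00483 = 317.9704 months
= 317.9704/12 years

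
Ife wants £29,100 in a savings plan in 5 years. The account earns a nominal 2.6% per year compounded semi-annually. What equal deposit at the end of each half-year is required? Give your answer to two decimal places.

Periodic rate i = 0.026/2 = 0.013; n = 5 × 2 = 10 periods.
FV-annuity factor = 10.605749; PMT = 29100 / 10.605749 = 2,743.7950

£2,743.79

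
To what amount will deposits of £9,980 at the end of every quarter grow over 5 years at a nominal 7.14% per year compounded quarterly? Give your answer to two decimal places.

£237,363.64

With 4 periods per year: i = 0.01785, n = 20.
FV = 9980 × [(1+0.01785)^20 − 1] / 0.01785 = 9980 × 23.783932 = 237,363.6409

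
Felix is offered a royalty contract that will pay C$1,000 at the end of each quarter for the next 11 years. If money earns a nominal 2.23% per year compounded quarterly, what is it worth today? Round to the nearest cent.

C$38,923.23

i = 0.0223/4 = 0.005575 per quarter; n = 11·4 = 44.
Annuity factor a(44|0.005575) = 38.923229; PV = 1000 × 38.923229 = 38,923.2295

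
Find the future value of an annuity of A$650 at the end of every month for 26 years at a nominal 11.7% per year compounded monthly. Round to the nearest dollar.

A$1,309,381

Periodic rate i = 0.117/12 = 0.00975; n = 26 × 12 = 312 periods.
Accumulation factor s(312|0.00975) = 2014.433075; FV = 650 × 2014.433075 = 1,309,381.4988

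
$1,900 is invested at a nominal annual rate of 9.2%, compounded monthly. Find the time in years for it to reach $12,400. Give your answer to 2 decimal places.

Periodic rate i = 0.092/12 = 0.00766667.
(1+i)^n = 12400/1900 = 6.52632, so n = ln 6.52632 / ln 1.00767 = 245.6118 months
= 245.6118/12 years

20.47 years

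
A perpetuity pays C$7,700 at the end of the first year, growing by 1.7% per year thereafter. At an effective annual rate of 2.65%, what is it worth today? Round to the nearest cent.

C$810,526.32

PV = D₁/(r − g) = 7700/(0.0265 − 0.017) = 810,526.3158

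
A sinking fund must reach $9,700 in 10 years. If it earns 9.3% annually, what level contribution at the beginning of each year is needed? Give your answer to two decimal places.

$575.82

PMT = 9700 / ( [(1+0.093)^10 − 1] / 0.093 × (1+i) ) = 9700 / 16.845521 = 575.8207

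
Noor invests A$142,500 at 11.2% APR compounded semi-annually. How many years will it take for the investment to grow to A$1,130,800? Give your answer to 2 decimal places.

Periodic rate i = 0.112/2 = 0.056.
n = ln(1.1308e+06/142500) / ln(1+0.056) = ln(7.93544) / 0.054488 = 38.0145 half-years
= 38.0145/2 years

19.01 years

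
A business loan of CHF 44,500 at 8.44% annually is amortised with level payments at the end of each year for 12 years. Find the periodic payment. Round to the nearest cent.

PMT = 44500 / ( [1 − (1+0.0844)^(−12)] / 0.0844 ) = 44500 / 7.367254 = 6,040.2428

CHF 6,040.24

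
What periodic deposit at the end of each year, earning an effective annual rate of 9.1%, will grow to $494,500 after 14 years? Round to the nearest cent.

FV-annuity factor = 26.207749; PMT = 494500 / 26.207749 = 18,868.4650

$18,868.46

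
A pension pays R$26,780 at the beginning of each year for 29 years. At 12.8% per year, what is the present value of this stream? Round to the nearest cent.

PV = 26780 × [1 − (1+0.128)^(−29)] / 0.128 × (1+i) = 26780 × 8.544500 = 228,821.7026
(annuity-due: payments at period start, so ×(1+i).)

R$228,821.70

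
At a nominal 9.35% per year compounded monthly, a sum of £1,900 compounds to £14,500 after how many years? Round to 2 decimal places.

21.82 years

Periodic rate i = 0.0935/12 = 0.00779167.
(1+i)^n = 14500/1900 = 7.63158, so n = ln 7.63158 / ln 1.00779 = 261.8441 months
= 261.8441/12 years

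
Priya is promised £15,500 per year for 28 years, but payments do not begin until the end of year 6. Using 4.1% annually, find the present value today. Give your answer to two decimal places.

Value one period before first payment (t=5): 15500 × [1 − (1+0.041)^(−28)] / 0.041 = 15500 × 16.472605 = 255,325.3702
PV₀ = 255,325.3702 / (1+0.041)^5 = 255,325.3702 / 1.222513 = 208,852.8099

£208,852.81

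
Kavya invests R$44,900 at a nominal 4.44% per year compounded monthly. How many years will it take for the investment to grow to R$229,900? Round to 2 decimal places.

36.85 years

Periodic rate i = 0.0444/12 = 0.0037.
(1+i)^n = 229900/44900 = 5.12027, so n = ln 5.12027 / ln 1.0037 = 442.2233 months
= 442.2233/12 years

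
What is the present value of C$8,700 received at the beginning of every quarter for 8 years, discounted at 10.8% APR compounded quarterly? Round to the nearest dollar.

C$189,840

i = 0.108/4 = 0.027 per quarter; n = 8·4 = 32.
Annuity factor a(32|0.027) × (1+i) = 21.820710; PV = 8700 × 21.820710 = 189,840.1802
(annuity-due: payments at period start, so ×(1+i).)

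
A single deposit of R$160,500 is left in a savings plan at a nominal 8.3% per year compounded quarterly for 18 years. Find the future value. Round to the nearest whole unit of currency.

R$704,159

i = 0.083/4 = 0.02075 per quarter; n = 18·4 = 72.
160,500 × (1+0.02075)^72 = 160,500 × 4.387286 = 704,159.4558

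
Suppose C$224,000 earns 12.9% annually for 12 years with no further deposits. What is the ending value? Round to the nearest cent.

C$960,672.42

224,000 × (1+0.129)^12 = 224,000 × 4.288716 = 960,672.4172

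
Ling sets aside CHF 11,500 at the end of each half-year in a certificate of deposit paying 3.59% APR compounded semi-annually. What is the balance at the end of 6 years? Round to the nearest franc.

With 2 periods per year: i = 0.01795, n = 12.
FV = PMT · [(1+i)^n − 1] / i = 11500 · 13.258531 = 152,473.1107

CHF 152,473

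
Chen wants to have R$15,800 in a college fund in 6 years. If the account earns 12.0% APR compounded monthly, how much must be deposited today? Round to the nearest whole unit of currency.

R$7,718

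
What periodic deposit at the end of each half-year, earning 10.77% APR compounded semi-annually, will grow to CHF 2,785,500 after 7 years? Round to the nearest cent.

CHF 138,372.26

Periodic rate i = 0.1077/2 = 0.05385; n = 7 × 2 = 14 periods.
FV-annuity factor = 20.130479; PMT = 2.7855e+06 / 20.130479 = 138,372.2638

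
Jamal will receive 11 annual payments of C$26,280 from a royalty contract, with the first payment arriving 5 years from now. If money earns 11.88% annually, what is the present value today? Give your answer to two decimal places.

Value one period before first payment (t=4): 26280 × [1 − (1+0.1188)^(−11)] / 0.1188 = 26280 × 5.968972 = 156,864.5905
Discount back 4 years: 156,864.5905 × (1+0.1188)^(−4) = 156,864.5905 × 0.638249 = 100,118.6741

C$100,118.67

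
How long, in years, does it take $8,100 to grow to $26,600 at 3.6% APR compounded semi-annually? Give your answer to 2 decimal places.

Periodic rate i = 0.036/2 = 0.018.
(1+i)^n = 26600/8100 = 3.28395, so n = ln 3.28395 / ln 1.018 = 66.6509 half-years
= 66.6509/2 years

33.33 years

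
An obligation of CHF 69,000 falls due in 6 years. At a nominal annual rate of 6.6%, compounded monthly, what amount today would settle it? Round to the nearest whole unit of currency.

Periodic rate i = 0.066/12 = 0.0055; n = 6 × 12 = 72 periods.
PV = 69,000 / (1 + 0.0055)^72 = 69,000 / 1.484258 = 46,487.8751

CHF 46,488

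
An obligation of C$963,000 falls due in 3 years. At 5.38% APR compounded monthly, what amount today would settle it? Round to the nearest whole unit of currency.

i = 0.0538/12 = 0.00448333 per month; n = 3·12 = 36.
Discount factor = (1+0.00448333)^(−36) = 0.851259; PV = 963,000 × 0.851259 = 819,762.0695

C$819,762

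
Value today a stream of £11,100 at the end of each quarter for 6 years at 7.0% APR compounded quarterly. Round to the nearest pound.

Periodic rate i = 0.07/4 = 0.0175; n = 6 × 4 = 24 periods.
Annuity factor a(24|0.0175) = 19.460686; PV = 11100 × 19.460686 = 216,013.6107

£216,014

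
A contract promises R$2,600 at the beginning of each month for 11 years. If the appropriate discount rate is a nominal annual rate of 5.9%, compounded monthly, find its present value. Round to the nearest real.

i = 0.059/12 = 0.00491667 per month; n = 11·12 = 132.
Annuity factor a(132|0.00491667) × (1+i) = 97.412243; PV = 2600 × 97.412243 = 253,271.8312
(Beginning-of-period payments → annuity-due factor ×(1+i).)

R$253,272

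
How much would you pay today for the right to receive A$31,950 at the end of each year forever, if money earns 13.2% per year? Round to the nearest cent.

A$242,045.45

PV = C/r = 31950/0.132 = 242,045.4545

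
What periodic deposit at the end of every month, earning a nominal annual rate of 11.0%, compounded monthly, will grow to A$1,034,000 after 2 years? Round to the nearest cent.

Periodic rate i = 0.11/12 = 0.00916667; n = 2 × 12 = 24 periods.
FV-annuity factor = 26.708566; PMT = 1.034e+06 / 26.708566 = 38,714.1714

A$38,714.17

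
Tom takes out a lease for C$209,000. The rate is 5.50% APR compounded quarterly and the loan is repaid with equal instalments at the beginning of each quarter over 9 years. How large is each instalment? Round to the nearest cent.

With 4 periods per year: i = 0.01375, n = 36.
Annuity-PV factor × (1+i) = 28.633461; PMT = 209000 / 28.633461 = 7,299.1526

C$7,299.15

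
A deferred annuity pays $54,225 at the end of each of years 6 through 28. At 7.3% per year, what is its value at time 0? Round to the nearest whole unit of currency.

$418,953

PV at t=5 (ordinary 23-year annuity): 54225 × a(23|0.073) = 54225 × 10.989165 = 595,887.4832
PV₀ = 595,887.4832 / (1+0.073)^5 = 595,887.4832 / 1.422324 = 418,953.3362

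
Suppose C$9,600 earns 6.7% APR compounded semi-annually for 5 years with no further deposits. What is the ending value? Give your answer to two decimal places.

Periodic rate i = 0.067/2 = 0.0335; n = 5 × 2 = 10 periods.
FV = PV·(1+i)^n = 9,600 × 1.390288 = 13,346.7659

C$13,346.77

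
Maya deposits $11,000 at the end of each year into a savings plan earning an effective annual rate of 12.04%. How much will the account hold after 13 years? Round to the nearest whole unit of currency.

$309,151

Accumulation factor s(13|0.1204) = 28.104615; FV = 11000 × 28.104615 = 309,150.7659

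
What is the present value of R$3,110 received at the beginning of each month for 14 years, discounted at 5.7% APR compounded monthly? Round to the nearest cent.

R$361,105.34

Periodic rate i = 0.057/12 = 0.00475; n = 14 × 12 = 168 periods.
PV = PMT · [1 − (1+i)^(−n)] / i × (1+i) = 3110 · 116.111040 = 361,105.3357
Payments are at the start of each period, so multiply by (1+i).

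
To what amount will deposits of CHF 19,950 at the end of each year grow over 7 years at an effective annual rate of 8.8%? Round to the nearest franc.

FV = PMT · [(1+i)^n − 1] / i = 19950 · 9.144188 = 182,426.5563

CHF 182,427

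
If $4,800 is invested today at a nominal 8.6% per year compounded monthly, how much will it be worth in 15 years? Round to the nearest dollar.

Periodic rate i = 0.086/12 = 0.00716667; n = 15 × 12 = 180 periods.
FV = 4,800 × (1 + 0.00716667)^180 = 17,357.3385

$17,357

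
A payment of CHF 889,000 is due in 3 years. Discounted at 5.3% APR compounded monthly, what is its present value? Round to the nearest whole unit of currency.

CHF 758,579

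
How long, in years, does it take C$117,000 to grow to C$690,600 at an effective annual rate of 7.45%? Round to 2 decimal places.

24.71 years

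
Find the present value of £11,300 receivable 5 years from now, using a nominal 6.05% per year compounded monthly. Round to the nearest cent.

With 12 periods per year: i = 0.00504167, n = 60.
PV = 11,300 / (1 + 0.00504167)^60 = 11,300 / 1.352210 = 8,356.6926

£8,356.69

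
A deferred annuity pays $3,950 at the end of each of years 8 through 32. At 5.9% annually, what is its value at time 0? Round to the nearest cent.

Value one period before first payment (t=7): 3950 × [1 − (1+0.059)^(−25)] / 0.059 = 3950 × 12.905731 = 50,977.6387
Discount back 7 years: 50,977.6387 × (1+0.059)^(−7) = 50,977.6387 × 0.669466 = 34,127.7765

$34,127.78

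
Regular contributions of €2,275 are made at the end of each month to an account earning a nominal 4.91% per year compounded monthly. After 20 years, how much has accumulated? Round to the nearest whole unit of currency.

€925,446

i = 0.0491/12 = 0.00409167 per month; n = 20·12 = 240.
FV = 2275 × [(1+0.00409167)^240 − 1] / 0.00409167 = 2275 × 406.789441 = 925,445.9785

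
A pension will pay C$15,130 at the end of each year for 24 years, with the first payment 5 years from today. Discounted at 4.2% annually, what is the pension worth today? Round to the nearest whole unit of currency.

Value one period before first payment (t=4): 15130 × [1 − (1+0.042)^(−24)] / 0.042 = 15130 × 14.939486 = 226,034.4283
PV₀ = 226,034.4283 / (1+0.042)^4 = 226,034.4283 / 1.178883 = 191,736.0242

C$191,736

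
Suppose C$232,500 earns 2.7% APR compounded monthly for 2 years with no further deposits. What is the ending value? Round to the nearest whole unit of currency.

C$245,385

Periodic rate i = 0.027/12 = 0.00225; n = 2 × 12 = 24 periods.
232,500 × (1+0.00225)^24 = 232,500 × 1.055421 = 245,385.2847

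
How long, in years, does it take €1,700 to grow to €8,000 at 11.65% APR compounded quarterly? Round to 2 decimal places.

13.49 years

Periodic rate i = 0.1165/4 = 0.029125.
n = ln(8000/1700) / ln(1+0.029125) = ln(4.70588) / 0.028709 = 53.9488 quarters
= 53.9488/4 years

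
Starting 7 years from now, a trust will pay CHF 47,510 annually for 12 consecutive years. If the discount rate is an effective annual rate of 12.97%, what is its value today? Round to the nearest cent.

Value one period before first payment (t=6): 47510 × [1 − (1+0.1297)^(−12)] / 0.1297 = 47510 × 5.925658 = 281,528.0143
PV₀ = 281,528.0143 / (1+0.1297)^6 = 281,528.0143 / 2.078638 = 135,438.7212

CHF 135,438.72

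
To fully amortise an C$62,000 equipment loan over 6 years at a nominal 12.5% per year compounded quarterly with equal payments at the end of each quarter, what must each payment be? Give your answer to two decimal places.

With 4 periods per year: i = 0.03125, n = 24.
Annuity-PV factor = 16.709739; PMT = 62000 / 16.709739 = 3,710.4111

C$3,710.41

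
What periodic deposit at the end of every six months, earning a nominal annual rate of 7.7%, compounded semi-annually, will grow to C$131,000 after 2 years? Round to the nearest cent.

Periodic rate i = 0.077/2 = 0.0385; n = 2 × 2 = 4 periods.
PMT = 131000 / ( [(1+0.0385)^4 − 1] / 0.0385 ) = 131000 / 4.236986 = 30,918.2041

C$30,918.20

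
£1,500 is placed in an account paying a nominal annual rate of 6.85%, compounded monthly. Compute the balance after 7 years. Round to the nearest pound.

Periodic rate i = 0.0685/12 = 0.00570833; n = 7 × 12 = 84 periods.
FV = PV·(1+i)^n = 1,500 × 1.613066 = 2,419.5988

£2,420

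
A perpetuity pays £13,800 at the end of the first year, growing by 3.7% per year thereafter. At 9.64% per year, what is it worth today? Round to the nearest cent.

PV = D₁/(r − g) = 13800/(0.0964 − 0.037) = 232,323.2323

£232,323.23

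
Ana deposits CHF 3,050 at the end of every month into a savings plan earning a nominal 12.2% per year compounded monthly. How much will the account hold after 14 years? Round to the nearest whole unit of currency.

CHF 1,341,160

i = 0.122/12 = 0.0101667 per month; n = 14·12 = 168.
Accumulation factor s(168|0.0101667) = 439.724566; FV = 3050 × 439.724566 = 1,341,159.9266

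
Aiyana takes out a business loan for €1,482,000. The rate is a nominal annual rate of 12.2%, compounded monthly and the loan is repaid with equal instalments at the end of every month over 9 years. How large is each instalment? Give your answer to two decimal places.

€22,670.50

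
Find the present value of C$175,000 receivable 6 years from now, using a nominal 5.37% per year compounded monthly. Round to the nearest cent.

C$126,887.99

i = 0.0537/12 = 0.004475 per month; n = 6·12 = 72.
PV = 175,000 / (1 + 0.004475)^72 = 175,000 / 1.379169 = 126,887.9931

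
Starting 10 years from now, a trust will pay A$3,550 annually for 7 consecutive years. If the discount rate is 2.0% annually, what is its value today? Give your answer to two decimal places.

A$19,224.93

Value one period before first payment (t=9): 3550 × [1 − (1+0.02)^(−7)] / 0.02 = 3550 × 6.471991 = 22,975.5683
Discount back 9 years: 22,975.5683 × (1+0.02)^(−9) = 22,975.5683 × 0.836755 = 19,224.9278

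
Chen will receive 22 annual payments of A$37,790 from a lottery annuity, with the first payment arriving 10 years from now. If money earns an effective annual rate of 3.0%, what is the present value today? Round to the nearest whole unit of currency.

A$461,579

Value one period before first payment (t=9): 37790 × [1 − (1+0.03)^(−22)] / 0.03 = 37790 × 15.936917 = 602,256.0797
PV₀ = 602,256.0797 / (1+0.03)^9 = 602,256.0797 / 1.304773 = 461,579.1367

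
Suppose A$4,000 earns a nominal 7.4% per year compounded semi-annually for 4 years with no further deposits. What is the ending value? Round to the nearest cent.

A$5,349.21

With 2 periods per year: i = 0.037, n = 8.
FV = PV·(1+i)^n = 4,000 × 1.337304 = 5,349.2149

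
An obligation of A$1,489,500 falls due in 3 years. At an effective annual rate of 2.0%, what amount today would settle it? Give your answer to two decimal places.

A$1,403,589.12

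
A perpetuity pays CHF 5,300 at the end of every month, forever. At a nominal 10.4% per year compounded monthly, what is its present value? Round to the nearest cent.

CHF 611,538.46

Periodic rate i = 0.104/12 = 0.00866667.
PV = PMT / i = 5300 / 0.00866667 = 611,538.4615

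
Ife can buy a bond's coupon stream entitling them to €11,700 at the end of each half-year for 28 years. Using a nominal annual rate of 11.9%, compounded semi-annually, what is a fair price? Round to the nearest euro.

€188,912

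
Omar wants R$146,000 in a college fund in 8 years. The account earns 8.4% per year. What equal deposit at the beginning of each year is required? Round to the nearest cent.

PMT = 146000 / ( [(1+0.084)^8 − 1] / 0.084 × (1+i) ) = 146000 / 11.698022 = 12,480.7424

R$12,480.74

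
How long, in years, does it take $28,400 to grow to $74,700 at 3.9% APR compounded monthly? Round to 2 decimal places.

24.84 years

Periodic rate i = 0.039/12 = 0.00325.
(1+i)^n = 74700/28400 = 2.63028, so n = ln 2.63028 / ln 1.00325 = 298.0497 months
= 298.0497/12 years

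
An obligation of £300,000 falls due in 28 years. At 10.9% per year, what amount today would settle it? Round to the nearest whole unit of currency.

PV = FV·(1+i)^(−n) = 300,000 × 0.055197 = 16,559.1470

£16,559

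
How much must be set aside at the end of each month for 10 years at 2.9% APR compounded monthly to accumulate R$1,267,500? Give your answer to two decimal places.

R$9,117.53

i = 0.029/12 = 0.00241667 per month; n = 10·12 = 120.
PMT = 1.2675e+06 / ( [(1+0.00241667)^120 − 1] / 0.00241667 ) = 1.2675e+06 / 139.017938 = 9,117.5284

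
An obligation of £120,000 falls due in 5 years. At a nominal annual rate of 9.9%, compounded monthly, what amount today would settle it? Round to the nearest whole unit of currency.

£73,297

With 12 periods per year: i = 0.00825, n = 60.
PV = 120,000 / (1 + 0.00825)^60 = 120,000 / 1.637170 = 73,297.2035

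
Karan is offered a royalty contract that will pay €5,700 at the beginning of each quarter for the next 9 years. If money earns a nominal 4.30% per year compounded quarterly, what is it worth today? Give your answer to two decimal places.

Periodic rate i = 0.043/4 = 0.01075; n = 9 × 4 = 36 periods.
PV = PMT · [1 − (1+i)^(−n)] / i × (1+i) = 5700 · 30.040891 = 171,233.0805
Payments are at the start of each period, so multiply by (1+i).

€171,233.08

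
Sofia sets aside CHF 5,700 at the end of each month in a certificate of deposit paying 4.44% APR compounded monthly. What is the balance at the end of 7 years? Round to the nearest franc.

i = 0.0444/12 = 0.0037 per month; n = 7·12 = 84.
Accumulation factor s(84|0.0037) = 98.306453; FV = 5700 × 98.306453 = 560,346.7810

CHF 560,347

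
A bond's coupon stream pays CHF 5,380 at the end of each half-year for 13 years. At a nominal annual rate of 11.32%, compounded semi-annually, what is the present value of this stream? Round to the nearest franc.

CHF 72,339

i = 0.1132/2 = 0.0566 per half-year; n = 13·2 = 26.
Annuity factor a(26|0.0566) = 13.445946; PV = 5380 × 13.445946 = 72,339.1888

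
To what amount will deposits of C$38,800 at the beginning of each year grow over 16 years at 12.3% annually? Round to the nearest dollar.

C$1,912,392

Accumulation factor s(16|0.123) × (1+i) = 49.288465; FV = 38800 × 49.288465 = 1,912,392.4384
Payments are at the start of each period, so multiply by (1+i).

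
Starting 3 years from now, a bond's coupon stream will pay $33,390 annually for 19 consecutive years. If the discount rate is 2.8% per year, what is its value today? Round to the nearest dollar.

PV at t=2 (ordinary 19-year annuity): 33390 × a(19|0.028) = 33390 × 14.580719 = 486,850.2221
PV₀ = 486,850.2221 / (1+0.028)^2 = 486,850.2221 / 1.056784 = 460,690.3796

$460,690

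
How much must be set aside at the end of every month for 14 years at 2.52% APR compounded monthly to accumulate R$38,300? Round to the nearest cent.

R$190.36

i = 0.0252/12 = 0.0021 per month; n = 14·12 = 168.
FV-annuity factor = 201.200089; PMT = 38300 / 201.200089 = 190.3578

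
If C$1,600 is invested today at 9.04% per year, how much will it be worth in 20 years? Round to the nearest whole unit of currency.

C$9,033

FV = 1,600 × (1 + 0.0904)^20 = 9,033.1004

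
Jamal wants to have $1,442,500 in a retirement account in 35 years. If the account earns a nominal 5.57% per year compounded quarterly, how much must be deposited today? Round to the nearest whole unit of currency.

With 4 periods per year: i = 0.013925, n = 140.
Discount factor = (1+0.013925)^(−140) = 0.144273; PV = 1,442,500 × 0.144273 = 208,113.1011

$208,113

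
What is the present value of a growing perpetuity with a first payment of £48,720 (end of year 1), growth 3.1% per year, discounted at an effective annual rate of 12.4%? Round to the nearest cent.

£523,870.97

PV = D₁/(r − g) = 48720/(0.124 − 0.031) = 523,870.9677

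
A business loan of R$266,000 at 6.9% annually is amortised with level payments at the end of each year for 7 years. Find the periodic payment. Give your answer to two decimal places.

R$49,185.21

PMT = 266000 / ( [1 − (1+0.069)^(−7)] / 0.069 ) = 266000 / 5.408129 = 49,185.2146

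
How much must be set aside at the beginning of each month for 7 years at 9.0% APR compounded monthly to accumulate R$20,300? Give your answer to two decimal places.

i = 0.09/12 = 0.0075 per month; n = 7·12 = 84.
PMT = 20300 / ( [(1+0.0075)^84 − 1] / 0.0075 × (1+i) ) = 20300 / 117.300130 = 173.0603

R$173.06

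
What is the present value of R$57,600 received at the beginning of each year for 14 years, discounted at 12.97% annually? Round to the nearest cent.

PV = PMT · [1 − (1+i)^(−n)] / i × (1+i) = 57600 · 7.130529 = 410,718.4422
Payments are at the start of each period, so multiply by (1+i).

R$410,718.44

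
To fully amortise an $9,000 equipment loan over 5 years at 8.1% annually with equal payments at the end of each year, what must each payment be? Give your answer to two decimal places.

Annuity-PV factor = 3.982209; PMT = 9000 / 3.982209 = 2,260.0522

$2,260.05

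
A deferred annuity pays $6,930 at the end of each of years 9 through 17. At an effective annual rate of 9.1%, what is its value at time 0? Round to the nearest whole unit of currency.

Value one period before first payment (t=8): 6930 × [1 − (1+0.091)^(−9)] / 0.091 = 6930 × 5.970951 = 41,378.6901
PV₀ = 41,378.6901 / (1+0.091)^8 = 41,378.6901 / 2.007234 = 20,614.7814

$20,615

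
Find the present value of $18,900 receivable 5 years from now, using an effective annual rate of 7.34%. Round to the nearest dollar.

$13,263

PV = FV·(1+i)^(−n) = 18,900 × 0.701766 = 13,263.3689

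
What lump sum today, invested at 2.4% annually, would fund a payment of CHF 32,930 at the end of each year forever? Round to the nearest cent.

PV = PMT / i = 32930 / 0.024 = 1,372,083.3333

CHF 1,372,083.33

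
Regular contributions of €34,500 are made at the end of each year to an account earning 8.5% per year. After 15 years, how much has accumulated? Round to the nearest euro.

€974,013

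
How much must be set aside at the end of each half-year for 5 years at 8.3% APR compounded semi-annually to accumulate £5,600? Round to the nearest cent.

£463.19

With 2 periods per year: i = 0.0415, n = 10.
FV-annuity factor = 12.089953; PMT = 5600 / 12.089953 = 463.1945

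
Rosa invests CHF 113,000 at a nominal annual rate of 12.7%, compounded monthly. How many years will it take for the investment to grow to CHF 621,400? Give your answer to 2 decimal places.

13.49 years

Periodic rate i = 0.127/12 = 0.0105833.
n = ln(621400/113000) / ln(1+0.0105833) = ln(5.49912) / 0.010528 = 161.9142 months
= 161.9142/12 years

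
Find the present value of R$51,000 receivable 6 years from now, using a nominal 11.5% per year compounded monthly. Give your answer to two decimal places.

Periodic rate i = 0.115/12 = 0.00958333; n = 6 × 12 = 72 periods.
PV = 51,000 / (1 + 0.00958333)^72 = 51,000 / 1.987176 = 25,664.5564

R$25,664.56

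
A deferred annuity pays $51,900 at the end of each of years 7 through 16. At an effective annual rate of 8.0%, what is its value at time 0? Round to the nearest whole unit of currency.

Value one period before first payment (t=6): 51900 × [1 − (1+0.08)^(−10)] / 0.08 = 51900 × 6.710081 = 348,253.2246
PV₀ = 348,253.2246 / (1+0.08)^6 = 348,253.2246 / 1.586874 = 219,458.6046

$219,459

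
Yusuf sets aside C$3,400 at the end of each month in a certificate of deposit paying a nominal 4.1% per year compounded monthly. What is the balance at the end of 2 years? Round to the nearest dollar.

With 12 periods per year: i = 0.00341667, n = 24.
FV = PMT · [(1+i)^n − 1] / i = 3400 · 24.967057 = 84,887.9940

C$84,888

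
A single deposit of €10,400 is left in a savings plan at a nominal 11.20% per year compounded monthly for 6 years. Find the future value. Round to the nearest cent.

€20,301.39

Periodic rate i = 0.112/12 = 0.00933333; n = 6 × 12 = 72 periods.
FV = 10,400 × (1 + 0.00933333)^72 = 20,301.3865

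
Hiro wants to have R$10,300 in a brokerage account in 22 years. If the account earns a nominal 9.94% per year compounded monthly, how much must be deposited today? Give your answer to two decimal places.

R$1,166.90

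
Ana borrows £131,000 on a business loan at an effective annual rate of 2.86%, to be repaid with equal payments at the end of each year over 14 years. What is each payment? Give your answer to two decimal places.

£11,486.56

Annuity-PV factor = 11.404633; PMT = 131000 / 11.404633 = 11,486.5594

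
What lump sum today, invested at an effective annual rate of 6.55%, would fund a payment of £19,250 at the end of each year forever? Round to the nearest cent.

PV = PMT / i = 19250 / 0.0655 = 293,893.1298

£293,893.13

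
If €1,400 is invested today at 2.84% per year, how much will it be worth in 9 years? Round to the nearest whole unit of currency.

€1,801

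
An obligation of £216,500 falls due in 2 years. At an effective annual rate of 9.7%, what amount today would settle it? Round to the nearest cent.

£179,905.58

Discount factor = (1+0.097)^(−2) = 0.830973; PV = 216,500 × 0.830973 = 179,905.5849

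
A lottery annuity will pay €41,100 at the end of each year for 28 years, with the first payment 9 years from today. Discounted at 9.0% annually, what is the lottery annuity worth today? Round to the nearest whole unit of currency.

€208,662

PV at t=8 (ordinary 28-year annuity): 41100 × a(28|0.09) = 41100 × 10.116128 = 415,772.8759
PV₀ = 415,772.8759 / (1+0.09)^8 = 415,772.8759 / 1.992563 = 208,662.3864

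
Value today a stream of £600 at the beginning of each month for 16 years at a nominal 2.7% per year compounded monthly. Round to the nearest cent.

£93,670.42

i = 0.027/12 = 0.00225 per month; n = 16·12 = 192.
PV = PMT · [1 − (1+i)^(−n)] / i × (1+i) = 600 · 156.117366 = 93,670.4196
(Beginning-of-period payments → annuity-due factor ×(1+i).)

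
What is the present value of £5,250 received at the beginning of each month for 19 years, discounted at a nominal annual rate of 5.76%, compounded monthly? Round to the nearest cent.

£730,155.87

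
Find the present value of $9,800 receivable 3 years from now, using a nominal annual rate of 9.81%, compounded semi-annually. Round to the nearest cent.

$7,352.74

i = 0.0981/2 = 0.04905 per half-year; n = 3·2 = 6.
Discount factor = (1+0.04905)^(−6) = 0.750279; PV = 9,800 × 0.750279 = 7,352.7356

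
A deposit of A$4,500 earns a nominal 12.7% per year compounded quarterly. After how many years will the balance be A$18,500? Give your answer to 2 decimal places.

Periodic rate i = 0.127/4 = 0.03175.
(1+i)^n = 18500/4500 = 4.11111, so n = ln 4.11111 / ln 1.03175 = 45.2289 quarters
= 45.2289/4 years

11.31 years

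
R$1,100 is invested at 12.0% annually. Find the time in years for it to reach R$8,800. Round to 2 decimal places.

18.35 years

(1+i)^n = 8800/1100 = 8.00000, so n = ln 8.00000 / ln 1.12 = 18.3488 years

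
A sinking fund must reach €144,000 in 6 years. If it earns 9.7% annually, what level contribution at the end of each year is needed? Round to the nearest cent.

€18,805.31

PMT = 144000 / ( [(1+0.097)^6 − 1] / 0.097 ) = 144000 / 7.657410 = 18,805.3144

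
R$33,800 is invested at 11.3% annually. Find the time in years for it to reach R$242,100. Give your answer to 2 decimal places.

18.39 years

n = ln(242100/33800) / ln(1+0.113) = ln(7.16272) / 0.107059 = 18.3907 years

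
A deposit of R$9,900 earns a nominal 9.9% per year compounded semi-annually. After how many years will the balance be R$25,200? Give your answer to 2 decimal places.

9.67 years

Periodic rate i = 0.099/2 = 0.0495.
n = ln(25200/9900) / ln(1+0.0495) = ln(2.54545) / 0.048314 = 19.3383 half-years
= 19.3383/2 years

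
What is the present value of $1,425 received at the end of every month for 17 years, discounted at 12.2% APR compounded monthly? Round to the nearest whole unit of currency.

$122,362

With 12 periods per year: i = 0.0101667, n = 204.
PV = 1425 × [1 − (1+0.0101667)^(−204)] / 0.0101667 = 1425 × 85.868351 = 122,362.4008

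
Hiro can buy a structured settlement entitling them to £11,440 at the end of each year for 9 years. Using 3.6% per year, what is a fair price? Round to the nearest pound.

£86,632

PV = 11440 × [1 − (1+0.036)^(−9)] / 0.036 = 11440 × 7.572738 = 86,632.1276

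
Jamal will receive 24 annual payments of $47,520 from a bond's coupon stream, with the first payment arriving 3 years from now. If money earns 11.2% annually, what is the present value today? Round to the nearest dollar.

PV at t=2 (ordinary 24-year annuity): 47520 × a(24|0.112) = 47520 × 8.229909 = 391,085.2991
PV₀ = 391,085.2991 / (1+0.112)^2 = 391,085.2991 / 1.236544 = 316,272.8533

$316,273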